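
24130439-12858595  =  11271844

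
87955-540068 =  -  452113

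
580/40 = 14+1/2 =14.50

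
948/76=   12 + 9/19 = 12.47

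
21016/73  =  287 + 65/73 =287.89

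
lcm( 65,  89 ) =5785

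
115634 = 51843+63791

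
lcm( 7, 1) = 7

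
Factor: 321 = 3^1*107^1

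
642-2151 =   -  1509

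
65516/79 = 65516/79 = 829.32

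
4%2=0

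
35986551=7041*5111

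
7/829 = 7/829= 0.01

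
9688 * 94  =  910672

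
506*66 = 33396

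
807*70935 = 57244545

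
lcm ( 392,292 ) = 28616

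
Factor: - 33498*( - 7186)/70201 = 2^2*3^2*1861^1*3593^1*70201^(-1) = 240716628/70201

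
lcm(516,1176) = 50568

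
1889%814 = 261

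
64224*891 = 57223584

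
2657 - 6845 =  - 4188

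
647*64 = 41408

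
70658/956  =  73 +435/478 = 73.91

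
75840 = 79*960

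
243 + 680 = 923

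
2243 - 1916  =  327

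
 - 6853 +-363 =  - 7216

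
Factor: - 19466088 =  -  2^3*3^1*17^1*47711^1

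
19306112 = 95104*203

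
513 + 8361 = 8874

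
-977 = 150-1127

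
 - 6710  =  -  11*610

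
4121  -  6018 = -1897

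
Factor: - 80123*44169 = -3^1*19^1 * 4217^1 * 14723^1 = - 3538952787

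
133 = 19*7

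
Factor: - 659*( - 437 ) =287983 =19^1 * 23^1 *659^1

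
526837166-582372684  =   - 55535518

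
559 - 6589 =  - 6030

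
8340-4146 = 4194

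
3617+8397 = 12014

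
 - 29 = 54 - 83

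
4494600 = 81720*55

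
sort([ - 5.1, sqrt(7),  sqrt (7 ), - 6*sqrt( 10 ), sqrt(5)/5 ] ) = [-6 * sqrt(10), - 5.1,sqrt(5 )/5, sqrt( 7),sqrt(7)] 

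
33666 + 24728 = 58394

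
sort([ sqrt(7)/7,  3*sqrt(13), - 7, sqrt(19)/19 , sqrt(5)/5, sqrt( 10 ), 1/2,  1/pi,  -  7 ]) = [  -  7, -7,  sqrt( 19)/19,1/pi, sqrt (7)/7,sqrt( 5)/5, 1/2, sqrt(10 ), 3*sqrt(13)] 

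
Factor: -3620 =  - 2^2*5^1*181^1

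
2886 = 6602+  - 3716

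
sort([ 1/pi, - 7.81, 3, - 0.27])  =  [ - 7.81, - 0.27, 1/pi,3] 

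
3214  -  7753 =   -  4539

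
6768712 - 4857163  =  1911549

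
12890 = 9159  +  3731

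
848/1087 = 848/1087 = 0.78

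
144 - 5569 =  - 5425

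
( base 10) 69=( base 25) 2j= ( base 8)105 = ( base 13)54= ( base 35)1Y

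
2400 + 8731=11131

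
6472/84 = 1618/21 = 77.05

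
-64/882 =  - 1 + 409/441 = - 0.07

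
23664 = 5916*4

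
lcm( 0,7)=0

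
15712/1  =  15712 = 15712.00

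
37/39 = 37/39  =  0.95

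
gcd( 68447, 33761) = 1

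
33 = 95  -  62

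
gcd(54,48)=6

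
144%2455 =144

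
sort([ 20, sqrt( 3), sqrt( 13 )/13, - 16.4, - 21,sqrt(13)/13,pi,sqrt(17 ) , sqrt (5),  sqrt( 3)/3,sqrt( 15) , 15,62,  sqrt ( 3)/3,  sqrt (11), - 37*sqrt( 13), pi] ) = [-37* sqrt ( 13) , - 21, - 16.4, sqrt( 13)/13, sqrt(13 ) /13,sqrt( 3 ) /3, sqrt( 3) /3, sqrt (3),sqrt(5),pi, pi,  sqrt( 11),sqrt( 15),sqrt( 17 ),15, 20,  62 ]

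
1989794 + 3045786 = 5035580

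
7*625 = 4375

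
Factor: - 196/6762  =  -2^1*3^( - 1 )*23^ (-1) = - 2/69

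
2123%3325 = 2123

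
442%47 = 19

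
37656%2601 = 1242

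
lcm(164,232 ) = 9512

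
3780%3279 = 501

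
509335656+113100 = 509448756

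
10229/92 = 111 + 17/92 = 111.18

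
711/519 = 1 + 64/173= 1.37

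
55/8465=11/1693 = 0.01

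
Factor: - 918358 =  - 2^1*7^2*9371^1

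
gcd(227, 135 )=1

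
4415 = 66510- 62095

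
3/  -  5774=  - 1 + 5771/5774 = - 0.00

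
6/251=6/251 = 0.02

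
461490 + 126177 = 587667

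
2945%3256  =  2945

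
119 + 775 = 894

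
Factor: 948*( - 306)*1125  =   - 326349000  =  -2^3*3^5 * 5^3*17^1*79^1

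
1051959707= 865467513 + 186492194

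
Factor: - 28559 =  - 28559^1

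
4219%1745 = 729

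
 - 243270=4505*( - 54 ) 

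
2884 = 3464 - 580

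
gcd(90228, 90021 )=3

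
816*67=54672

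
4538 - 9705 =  - 5167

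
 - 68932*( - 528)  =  36396096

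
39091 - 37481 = 1610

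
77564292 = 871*89052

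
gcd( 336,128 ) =16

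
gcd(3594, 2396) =1198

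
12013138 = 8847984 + 3165154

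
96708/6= 16118 =16118.00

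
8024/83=96 + 56/83 = 96.67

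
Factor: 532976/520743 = 2^4*3^(  -  1 ) * 23^( - 1 ) * 7547^ (-1) * 33311^1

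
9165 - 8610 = 555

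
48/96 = 1/2 = 0.50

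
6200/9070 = 620/907 = 0.68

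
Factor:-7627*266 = -2^1*7^1*19^1*29^1*263^1 = - 2028782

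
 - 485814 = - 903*538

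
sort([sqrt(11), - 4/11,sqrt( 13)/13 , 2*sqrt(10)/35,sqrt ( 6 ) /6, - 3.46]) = [ - 3.46, - 4/11, 2*sqrt ( 10)/35 , sqrt( 13 ) /13, sqrt (6 )/6, sqrt ( 11) ]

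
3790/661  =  5  +  485/661 = 5.73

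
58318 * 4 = 233272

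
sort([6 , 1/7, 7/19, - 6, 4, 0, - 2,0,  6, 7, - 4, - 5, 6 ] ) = [ - 6, - 5 , - 4 , - 2, 0,  0,1/7, 7/19,4, 6,6, 6, 7]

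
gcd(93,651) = 93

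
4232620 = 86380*49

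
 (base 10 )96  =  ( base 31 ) 33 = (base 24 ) 40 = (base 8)140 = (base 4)1200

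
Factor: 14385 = 3^1*5^1 * 7^1*137^1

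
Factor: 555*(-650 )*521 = -2^1*3^1*5^3*13^1*37^1*521^1 = -  187950750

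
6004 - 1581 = 4423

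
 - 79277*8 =  -  634216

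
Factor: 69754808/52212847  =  2^3*17^1*29^( - 1)*419^( - 1)*4297^(-1 )*512903^1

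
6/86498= 3/43249 = 0.00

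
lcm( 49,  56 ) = 392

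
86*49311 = 4240746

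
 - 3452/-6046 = 1726/3023 = 0.57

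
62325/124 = 62325/124= 502.62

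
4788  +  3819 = 8607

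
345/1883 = 345/1883 = 0.18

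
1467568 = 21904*67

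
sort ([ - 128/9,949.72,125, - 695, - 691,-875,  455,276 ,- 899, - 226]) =[ - 899, - 875, - 695, - 691,  -  226 ,  -  128/9,125, 276,455 , 949.72 ]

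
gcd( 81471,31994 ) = 1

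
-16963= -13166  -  3797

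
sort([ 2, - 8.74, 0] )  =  [ - 8.74,0,2] 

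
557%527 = 30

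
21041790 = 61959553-40917763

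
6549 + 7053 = 13602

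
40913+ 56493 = 97406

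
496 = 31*16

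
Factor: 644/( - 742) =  - 2^1*23^1 * 53^( - 1) = - 46/53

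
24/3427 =24/3427 = 0.01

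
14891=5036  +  9855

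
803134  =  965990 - 162856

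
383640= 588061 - 204421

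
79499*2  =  158998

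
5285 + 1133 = 6418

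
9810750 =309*31750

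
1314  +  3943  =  5257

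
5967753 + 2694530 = 8662283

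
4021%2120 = 1901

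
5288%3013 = 2275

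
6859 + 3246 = 10105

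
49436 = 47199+2237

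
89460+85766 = 175226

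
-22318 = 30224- 52542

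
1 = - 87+88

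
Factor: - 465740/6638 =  - 2^1*5^1*11^1*29^1*73^1*3319^( - 1) = - 232870/3319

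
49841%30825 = 19016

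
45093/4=45093/4 = 11273.25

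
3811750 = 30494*125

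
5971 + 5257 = 11228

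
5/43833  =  5/43833 =0.00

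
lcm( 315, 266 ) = 11970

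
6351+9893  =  16244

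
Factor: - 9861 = - 3^1 * 19^1*173^1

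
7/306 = 7/306= 0.02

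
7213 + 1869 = 9082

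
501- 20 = 481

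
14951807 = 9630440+5321367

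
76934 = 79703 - 2769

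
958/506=479/253 =1.89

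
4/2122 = 2/1061 = 0.00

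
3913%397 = 340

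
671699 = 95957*7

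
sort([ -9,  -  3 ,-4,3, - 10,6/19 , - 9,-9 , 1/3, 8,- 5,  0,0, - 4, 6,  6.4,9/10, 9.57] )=[-10, - 9, - 9, - 9, - 5, - 4 , - 4,-3,  0,0,  6/19, 1/3,9/10,3,6,6.4, 8,9.57]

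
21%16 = 5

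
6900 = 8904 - 2004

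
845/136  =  6 + 29/136 = 6.21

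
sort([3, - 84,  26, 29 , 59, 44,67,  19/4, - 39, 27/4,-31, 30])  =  [  -  84, - 39,  -  31,3, 19/4,27/4, 26, 29,30, 44, 59,67]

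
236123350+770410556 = 1006533906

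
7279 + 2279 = 9558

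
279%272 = 7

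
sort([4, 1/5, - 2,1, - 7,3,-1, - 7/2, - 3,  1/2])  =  [ - 7, - 7/2, - 3,-2, - 1 , 1/5,1/2,1,3,4]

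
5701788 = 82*69534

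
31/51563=31/51563 = 0.00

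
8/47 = 8/47= 0.17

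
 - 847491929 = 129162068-976653997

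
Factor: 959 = 7^1*137^1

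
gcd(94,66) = 2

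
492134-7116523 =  - 6624389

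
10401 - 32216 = -21815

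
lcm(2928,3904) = 11712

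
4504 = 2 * 2252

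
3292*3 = 9876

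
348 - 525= - 177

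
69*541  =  37329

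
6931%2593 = 1745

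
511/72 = 511/72 = 7.10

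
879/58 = 879/58 = 15.16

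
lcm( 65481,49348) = 3405012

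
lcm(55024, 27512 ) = 55024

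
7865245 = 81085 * 97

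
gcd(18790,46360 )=10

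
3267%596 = 287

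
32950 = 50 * 659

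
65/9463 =65/9463 = 0.01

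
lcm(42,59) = 2478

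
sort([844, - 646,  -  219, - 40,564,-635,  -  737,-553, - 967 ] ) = [ - 967, - 737,-646,-635,-553, - 219,  -  40, 564, 844] 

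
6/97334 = 3/48667 = 0.00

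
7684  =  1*7684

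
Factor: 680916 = 2^2 * 3^1*179^1*317^1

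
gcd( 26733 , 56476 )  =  7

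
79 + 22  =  101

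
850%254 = 88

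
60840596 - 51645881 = 9194715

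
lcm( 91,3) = 273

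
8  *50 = 400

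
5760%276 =240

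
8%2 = 0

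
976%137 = 17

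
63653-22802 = 40851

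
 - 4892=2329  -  7221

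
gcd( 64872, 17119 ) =901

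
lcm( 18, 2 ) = 18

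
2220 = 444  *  5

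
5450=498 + 4952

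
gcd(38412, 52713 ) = 9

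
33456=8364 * 4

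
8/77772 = 2/19443= 0.00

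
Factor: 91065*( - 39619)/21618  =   -2^( - 1 )*3^ (-1 ) * 5^1  *  13^1*467^1*1201^( - 1)*39619^1  =  -1202634745/7206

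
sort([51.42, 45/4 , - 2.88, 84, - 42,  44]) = [ - 42, - 2.88, 45/4, 44, 51.42,  84 ]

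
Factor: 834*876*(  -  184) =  - 2^6*3^2*23^1*73^1*139^1 = - 134427456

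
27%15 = 12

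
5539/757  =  7 + 240/757 = 7.32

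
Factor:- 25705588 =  - 2^2*6426397^1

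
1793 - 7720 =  - 5927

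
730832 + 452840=1183672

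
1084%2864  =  1084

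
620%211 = 198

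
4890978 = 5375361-484383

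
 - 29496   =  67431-96927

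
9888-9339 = 549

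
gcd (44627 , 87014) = 1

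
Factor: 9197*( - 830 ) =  - 2^1 * 5^1*17^1*83^1*541^1 = - 7633510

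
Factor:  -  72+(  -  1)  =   - 73^1 = - 73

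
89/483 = 89/483= 0.18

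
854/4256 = 61/304 = 0.20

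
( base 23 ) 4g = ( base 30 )3I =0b1101100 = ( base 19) 5D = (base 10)108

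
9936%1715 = 1361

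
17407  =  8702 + 8705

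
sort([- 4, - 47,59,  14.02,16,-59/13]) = [ - 47, - 59/13, - 4,14.02,16,59]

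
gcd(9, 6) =3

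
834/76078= 417/38039 = 0.01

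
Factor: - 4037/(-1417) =11^1*13^ ( - 1 ) * 109^(-1 )*367^1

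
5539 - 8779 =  - 3240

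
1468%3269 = 1468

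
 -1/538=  -1/538 = - 0.00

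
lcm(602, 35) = 3010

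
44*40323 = 1774212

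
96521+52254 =148775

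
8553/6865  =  1 + 1688/6865=1.25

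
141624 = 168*843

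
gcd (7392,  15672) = 24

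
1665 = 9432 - 7767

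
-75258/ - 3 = 25086+0/1 = 25086.00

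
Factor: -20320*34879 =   -  2^5*5^1*13^1*127^1*2683^1 = - 708741280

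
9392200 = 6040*1555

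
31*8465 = 262415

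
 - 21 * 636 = -13356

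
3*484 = 1452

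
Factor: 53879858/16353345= 2^1*3^( - 1 )*5^(-1)*19^1 * 23^( - 1)*107^(- 1 )*443^(-1)*1417891^1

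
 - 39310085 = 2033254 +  - 41343339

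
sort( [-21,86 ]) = [ - 21, 86]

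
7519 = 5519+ 2000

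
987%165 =162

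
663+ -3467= - 2804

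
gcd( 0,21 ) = 21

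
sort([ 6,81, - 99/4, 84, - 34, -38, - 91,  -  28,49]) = [ - 91, - 38,-34, - 28 , - 99/4, 6, 49, 81, 84]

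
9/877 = 9/877 = 0.01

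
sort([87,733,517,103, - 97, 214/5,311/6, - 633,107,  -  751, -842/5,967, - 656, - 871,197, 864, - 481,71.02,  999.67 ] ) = [- 871, - 751, - 656,- 633, - 481,  -  842/5, - 97,214/5,311/6,71.02, 87, 103,107,197,517,733, 864, 967,999.67 ]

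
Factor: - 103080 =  - 2^3*3^1*5^1*859^1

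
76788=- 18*( - 4266 )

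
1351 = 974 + 377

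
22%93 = 22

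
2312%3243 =2312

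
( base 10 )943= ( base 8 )1657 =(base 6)4211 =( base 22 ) 1kj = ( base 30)11D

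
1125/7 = 160  +  5/7 = 160.71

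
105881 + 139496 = 245377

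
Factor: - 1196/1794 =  - 2^1*3^( - 1) =-2/3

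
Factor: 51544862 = 2^1*73^1*353047^1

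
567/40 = 567/40 = 14.18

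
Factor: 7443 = 3^2*827^1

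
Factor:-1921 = - 17^1  *  113^1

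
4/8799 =4/8799 = 0.00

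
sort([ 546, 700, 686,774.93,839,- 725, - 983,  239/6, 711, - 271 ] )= [-983, - 725, - 271,239/6,  546, 686, 700,  711, 774.93, 839]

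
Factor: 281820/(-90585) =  - 28/9 = - 2^2 * 3^( - 2)*7^1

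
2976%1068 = 840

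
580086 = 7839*74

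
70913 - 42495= 28418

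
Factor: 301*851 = 256151 = 7^1 * 23^1*37^1*43^1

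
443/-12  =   - 37 + 1/12 = - 36.92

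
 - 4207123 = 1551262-5758385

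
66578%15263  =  5526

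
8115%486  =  339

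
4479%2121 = 237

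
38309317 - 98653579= -60344262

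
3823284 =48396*79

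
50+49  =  99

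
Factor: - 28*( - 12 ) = 2^4*3^1*7^1 = 336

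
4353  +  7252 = 11605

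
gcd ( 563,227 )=1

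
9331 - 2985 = 6346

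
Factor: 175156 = 2^2 *43789^1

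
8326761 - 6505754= 1821007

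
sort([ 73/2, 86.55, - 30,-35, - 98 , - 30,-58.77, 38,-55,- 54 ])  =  [ - 98, - 58.77,-55,  -  54,-35, - 30, - 30, 73/2 , 38,86.55 ] 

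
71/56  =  1 + 15/56 = 1.27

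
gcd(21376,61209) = 1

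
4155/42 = 1385/14  =  98.93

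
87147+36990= 124137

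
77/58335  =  77/58335 = 0.00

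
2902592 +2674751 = 5577343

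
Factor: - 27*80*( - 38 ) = 82080 = 2^5*3^3*5^1*19^1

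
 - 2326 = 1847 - 4173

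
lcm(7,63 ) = 63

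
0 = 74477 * 0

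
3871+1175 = 5046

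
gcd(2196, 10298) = 2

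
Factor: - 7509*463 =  - 3^1*463^1 * 2503^1 = - 3476667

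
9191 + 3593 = 12784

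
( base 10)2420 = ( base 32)2BK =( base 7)10025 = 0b100101110100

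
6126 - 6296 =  - 170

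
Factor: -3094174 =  - 2^1* 89^1 * 17383^1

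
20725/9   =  20725/9 = 2302.78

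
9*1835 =16515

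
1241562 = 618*2009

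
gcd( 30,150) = 30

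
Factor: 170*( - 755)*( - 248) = 2^4*5^2*17^1*31^1*151^1= 31830800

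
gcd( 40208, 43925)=7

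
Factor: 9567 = 3^2*1063^1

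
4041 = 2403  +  1638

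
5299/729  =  5299/729 = 7.27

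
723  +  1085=1808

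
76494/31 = 76494/31  =  2467.55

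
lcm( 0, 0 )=0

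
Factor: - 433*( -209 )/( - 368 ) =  - 90497/368 = - 2^(-4)*11^1*19^1*23^( - 1 )*433^1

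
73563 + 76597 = 150160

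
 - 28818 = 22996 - 51814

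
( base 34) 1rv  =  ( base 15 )955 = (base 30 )2A5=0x839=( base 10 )2105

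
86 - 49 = 37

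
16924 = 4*4231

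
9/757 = 9/757 = 0.01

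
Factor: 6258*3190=2^2*3^1*5^1*7^1*11^1*29^1*149^1 = 19963020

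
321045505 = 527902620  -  206857115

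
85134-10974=74160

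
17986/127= 17986/127=141.62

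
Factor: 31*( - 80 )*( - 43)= 2^4*5^1*31^1*43^1= 106640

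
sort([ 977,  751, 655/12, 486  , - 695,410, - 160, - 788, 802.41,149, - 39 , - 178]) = [ - 788, - 695 , - 178, - 160 ,-39, 655/12, 149, 410, 486, 751,802.41 , 977]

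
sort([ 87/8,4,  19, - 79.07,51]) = [ - 79.07,4,87/8, 19,  51 ] 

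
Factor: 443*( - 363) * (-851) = 3^1*11^2 * 23^1*37^1*443^1 = 136848459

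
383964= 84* 4571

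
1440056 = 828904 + 611152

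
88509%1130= 369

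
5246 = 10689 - 5443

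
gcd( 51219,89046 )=27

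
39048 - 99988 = -60940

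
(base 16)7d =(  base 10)125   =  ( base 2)1111101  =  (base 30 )45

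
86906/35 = 2483+1/35 = 2483.03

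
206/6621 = 206/6621 = 0.03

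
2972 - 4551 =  - 1579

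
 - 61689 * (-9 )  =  555201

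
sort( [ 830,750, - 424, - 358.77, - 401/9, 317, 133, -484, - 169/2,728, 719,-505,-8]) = [-505, - 484,  -  424,- 358.77, -169/2,-401/9, - 8, 133,317, 719 , 728,750,830]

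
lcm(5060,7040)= 161920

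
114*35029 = 3993306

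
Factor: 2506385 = 5^1*7^1*19^1*3769^1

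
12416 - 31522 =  - 19106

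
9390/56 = 167 + 19/28 = 167.68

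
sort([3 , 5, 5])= [3,5, 5]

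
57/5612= 57/5612 = 0.01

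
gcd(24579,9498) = 3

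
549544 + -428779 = 120765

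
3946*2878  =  11356588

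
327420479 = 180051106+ 147369373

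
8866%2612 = 1030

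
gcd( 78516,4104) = 108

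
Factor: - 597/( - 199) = 3^1 = 3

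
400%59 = 46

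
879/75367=879/75367 = 0.01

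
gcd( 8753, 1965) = 1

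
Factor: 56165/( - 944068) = -2^( - 2 )*5^1* 47^1*239^1*236017^( - 1 ) 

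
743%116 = 47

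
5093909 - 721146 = 4372763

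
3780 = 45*84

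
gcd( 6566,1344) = 14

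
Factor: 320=2^6*5^1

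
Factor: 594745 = 5^1*17^1 *6997^1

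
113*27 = 3051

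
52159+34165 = 86324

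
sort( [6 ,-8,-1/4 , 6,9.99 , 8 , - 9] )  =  [ - 9, -8, - 1/4 , 6, 6,8,9.99]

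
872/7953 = 872/7953 = 0.11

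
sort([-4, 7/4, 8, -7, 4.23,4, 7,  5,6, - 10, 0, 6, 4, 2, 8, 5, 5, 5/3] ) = [  -  10, - 7, - 4,0, 5/3,7/4,  2, 4, 4, 4.23, 5,5, 5,  6, 6, 7, 8,8] 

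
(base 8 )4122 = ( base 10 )2130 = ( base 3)2220220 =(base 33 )1vi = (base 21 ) 4H9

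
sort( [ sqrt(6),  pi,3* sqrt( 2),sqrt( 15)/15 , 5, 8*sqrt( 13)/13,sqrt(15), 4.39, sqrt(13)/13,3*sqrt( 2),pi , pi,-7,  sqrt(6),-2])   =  [-7, - 2, sqrt( 15)/15, sqrt(13 ) /13, 8*sqrt(13)/13,  sqrt( 6),  sqrt( 6),pi,  pi , pi,sqrt( 15), 3 * sqrt( 2),3*sqrt( 2),  4.39, 5]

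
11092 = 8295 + 2797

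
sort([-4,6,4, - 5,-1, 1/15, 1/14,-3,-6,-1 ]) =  [-6, - 5, - 4,  -  3,- 1,-1, 1/15, 1/14, 4, 6 ]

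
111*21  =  2331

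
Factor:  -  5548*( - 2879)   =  2^2*19^1*73^1*2879^1 = 15972692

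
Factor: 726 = 2^1*3^1*11^2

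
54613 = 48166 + 6447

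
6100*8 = 48800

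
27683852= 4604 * 6013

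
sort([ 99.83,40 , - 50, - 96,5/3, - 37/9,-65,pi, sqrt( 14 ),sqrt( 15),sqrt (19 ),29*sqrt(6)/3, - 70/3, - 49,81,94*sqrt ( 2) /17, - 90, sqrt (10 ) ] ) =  [-96 , - 90, - 65,  -  50,  -  49,-70/3 , - 37/9,5/3,pi,sqrt(10),sqrt( 14 )  ,  sqrt(15 ), sqrt(19), 94*sqrt( 2 )/17, 29*sqrt(6)/3, 40, 81, 99.83] 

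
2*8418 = 16836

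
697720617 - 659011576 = 38709041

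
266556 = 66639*4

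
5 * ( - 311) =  - 1555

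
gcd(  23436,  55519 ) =1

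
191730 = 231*830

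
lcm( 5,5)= 5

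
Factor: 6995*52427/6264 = 366726865/6264  =  2^( - 3 )*3^( - 3)*5^1*29^( - 1 )*  103^1*509^1*1399^1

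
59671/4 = 59671/4 = 14917.75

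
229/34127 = 229/34127 = 0.01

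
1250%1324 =1250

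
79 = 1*79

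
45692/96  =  475+23/24 = 475.96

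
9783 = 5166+4617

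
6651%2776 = 1099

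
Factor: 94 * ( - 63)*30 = -2^2 *3^3*5^1*7^1 *47^1 = - 177660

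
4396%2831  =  1565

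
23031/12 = 7677/4 =1919.25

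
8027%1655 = 1407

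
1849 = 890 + 959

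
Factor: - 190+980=790 = 2^1*5^1*79^1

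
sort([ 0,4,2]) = [0,2, 4 ]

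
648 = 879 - 231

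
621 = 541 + 80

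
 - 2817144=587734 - 3404878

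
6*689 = 4134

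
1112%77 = 34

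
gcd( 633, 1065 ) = 3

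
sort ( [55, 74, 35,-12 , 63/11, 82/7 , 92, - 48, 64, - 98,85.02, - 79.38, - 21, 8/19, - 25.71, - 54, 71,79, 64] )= [ - 98, - 79.38, - 54, - 48 , - 25.71, - 21,  -  12, 8/19, 63/11,82/7,35, 55,64,64,  71, 74,79,85.02, 92 ] 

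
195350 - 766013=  - 570663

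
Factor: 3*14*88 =3696 = 2^4 * 3^1*7^1 *11^1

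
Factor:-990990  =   - 2^1*3^2*5^1* 7^1*11^2*13^1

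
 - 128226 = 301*( - 426 ) 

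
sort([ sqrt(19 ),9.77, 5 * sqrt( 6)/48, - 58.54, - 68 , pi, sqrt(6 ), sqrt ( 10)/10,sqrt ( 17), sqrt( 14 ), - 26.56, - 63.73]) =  [ - 68, - 63.73,  -  58.54, - 26.56,5*sqrt(6) /48, sqrt(10 ) /10 , sqrt( 6),pi,  sqrt ( 14),sqrt(17),sqrt( 19), 9.77]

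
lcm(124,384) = 11904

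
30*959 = 28770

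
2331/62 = 37 + 37/62  =  37.60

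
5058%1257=30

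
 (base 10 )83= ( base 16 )53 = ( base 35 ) 2d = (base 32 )2J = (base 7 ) 146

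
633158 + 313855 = 947013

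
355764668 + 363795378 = 719560046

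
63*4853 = 305739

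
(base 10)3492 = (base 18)AE0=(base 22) 74G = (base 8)6644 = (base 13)1788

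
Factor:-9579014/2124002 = -4789507/1062001 =- 307^1 * 15601^1*1062001^(-1)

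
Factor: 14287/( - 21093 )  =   - 3^( - 1 )*7^1*13^1*79^(-1)*89^(-1 )*157^1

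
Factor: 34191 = 3^2*29^1 * 131^1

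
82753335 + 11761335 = 94514670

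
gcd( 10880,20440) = 40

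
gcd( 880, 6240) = 80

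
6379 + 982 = 7361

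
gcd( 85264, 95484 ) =292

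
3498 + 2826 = 6324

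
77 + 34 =111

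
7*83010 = 581070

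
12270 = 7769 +4501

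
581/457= 581/457 = 1.27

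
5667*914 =5179638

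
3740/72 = 935/18  =  51.94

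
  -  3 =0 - 3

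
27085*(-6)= - 162510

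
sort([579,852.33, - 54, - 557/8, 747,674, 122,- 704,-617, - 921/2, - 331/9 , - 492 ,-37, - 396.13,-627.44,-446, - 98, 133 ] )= [ - 704,-627.44, - 617,-492,-921/2, - 446, -396.13,-98,- 557/8, - 54, - 37,-331/9, 122, 133, 579, 674,  747  ,  852.33]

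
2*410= 820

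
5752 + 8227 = 13979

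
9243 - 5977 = 3266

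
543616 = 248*2192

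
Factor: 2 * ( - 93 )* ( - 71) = 2^1*3^1*31^1*71^1 = 13206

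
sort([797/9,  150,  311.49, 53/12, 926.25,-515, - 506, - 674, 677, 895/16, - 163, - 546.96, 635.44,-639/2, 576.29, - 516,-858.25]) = [-858.25, - 674, - 546.96,-516 ,- 515,-506, - 639/2, - 163, 53/12,895/16, 797/9,150, 311.49, 576.29, 635.44, 677, 926.25]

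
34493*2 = 68986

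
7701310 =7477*1030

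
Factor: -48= - 2^4*3^1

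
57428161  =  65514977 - 8086816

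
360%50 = 10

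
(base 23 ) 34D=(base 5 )23232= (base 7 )4635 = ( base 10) 1692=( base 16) 69c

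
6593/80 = 6593/80 = 82.41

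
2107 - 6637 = - 4530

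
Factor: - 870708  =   - 2^2 * 3^1*72559^1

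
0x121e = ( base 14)1994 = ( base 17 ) G0E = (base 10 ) 4638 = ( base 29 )5er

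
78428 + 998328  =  1076756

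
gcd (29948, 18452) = 4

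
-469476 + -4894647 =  - 5364123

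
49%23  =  3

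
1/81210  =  1/81210 = 0.00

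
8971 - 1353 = 7618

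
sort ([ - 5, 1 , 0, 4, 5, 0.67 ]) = [ - 5, 0, 0.67, 1 , 4, 5 ]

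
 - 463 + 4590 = 4127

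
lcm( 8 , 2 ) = 8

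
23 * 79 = 1817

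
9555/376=9555/376 =25.41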